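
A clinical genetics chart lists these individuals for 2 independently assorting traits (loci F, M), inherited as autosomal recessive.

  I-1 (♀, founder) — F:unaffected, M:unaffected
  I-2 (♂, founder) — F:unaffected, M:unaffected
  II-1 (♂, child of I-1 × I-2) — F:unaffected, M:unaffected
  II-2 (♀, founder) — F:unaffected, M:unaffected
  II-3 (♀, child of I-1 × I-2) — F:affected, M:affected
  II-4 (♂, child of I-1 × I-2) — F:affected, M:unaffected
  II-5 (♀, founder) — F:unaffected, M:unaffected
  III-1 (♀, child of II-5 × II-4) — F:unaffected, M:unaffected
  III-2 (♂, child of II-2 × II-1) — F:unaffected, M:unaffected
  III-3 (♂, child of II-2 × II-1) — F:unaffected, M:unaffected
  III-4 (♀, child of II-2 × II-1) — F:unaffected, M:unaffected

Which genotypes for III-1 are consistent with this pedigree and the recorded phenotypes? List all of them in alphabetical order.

F/I-1 un ·: Ff
F/I-2 un ·: Ff
F/II-1 un I-1×I-2: FF|Ff
F/II-2 un ·: FF|Ff
F/II-3 aff I-1×I-2: ff
F/II-4 aff I-1×I-2: ff
F/II-5 un ·: FF|Ff
F/III-1 un II-5×II-4: Ff
F/III-2 un II-2×II-1: FF|Ff
F/III-3 un II-2×II-1: FF|Ff
F/III-4 un II-2×II-1: FF|Ff
⇒ F over [I-1,I-2,II-1,II-2,II-3,II-4,II-5,III-1,III-2,III-3,III-4]: 50 consistent
M/I-1 un ·: Mm
M/I-2 un ·: Mm
M/II-1 un I-1×I-2: MM|Mm
M/II-2 un ·: MM|Mm
M/II-3 aff I-1×I-2: mm
M/II-4 un I-1×I-2: MM|Mm
M/II-5 un ·: MM|Mm
M/III-1 un II-5×II-4: MM|Mm
M/III-2 un II-2×II-1: MM|Mm
M/III-3 un II-2×II-1: MM|Mm
M/III-4 un II-2×II-1: MM|Mm
⇒ M over [I-1,I-2,II-1,II-2,II-3,II-4,II-5,III-1,III-2,III-3,III-4]: 175 consistent

III-1 ∈ {Ff MM, Ff Mm}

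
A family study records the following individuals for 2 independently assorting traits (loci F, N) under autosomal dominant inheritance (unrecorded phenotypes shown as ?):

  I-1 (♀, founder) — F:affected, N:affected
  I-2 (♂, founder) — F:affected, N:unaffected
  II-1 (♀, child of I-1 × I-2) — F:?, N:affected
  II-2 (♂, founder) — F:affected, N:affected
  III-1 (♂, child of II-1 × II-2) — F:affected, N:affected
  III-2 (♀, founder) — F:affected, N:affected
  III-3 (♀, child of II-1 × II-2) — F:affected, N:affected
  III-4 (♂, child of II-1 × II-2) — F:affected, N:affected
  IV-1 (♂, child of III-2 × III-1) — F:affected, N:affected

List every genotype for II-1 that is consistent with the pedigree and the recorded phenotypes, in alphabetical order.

II-1 ∈ {FF Nn, Ff Nn, ff Nn}

F/I-1 aff ·: Ff|FF
F/I-2 aff ·: Ff|FF
F/II-1 ? I-1×I-2: ff|Ff|FF
F/II-2 aff ·: Ff|FF
F/III-1 aff II-1×II-2: Ff|FF
F/III-2 aff ·: Ff|FF
F/III-3 aff II-1×II-2: Ff|FF
F/III-4 aff II-1×II-2: Ff|FF
F/IV-1 aff III-2×III-1: Ff|FF
⇒ F over [I-1,I-2,II-1,II-2,III-1,III-2,III-3,III-4,IV-1]: 300 consistent
N/I-1 aff ·: Nn|NN
N/I-2 un ·: nn
N/II-1 aff I-1×I-2: Nn
N/II-2 aff ·: Nn|NN
N/III-1 aff II-1×II-2: Nn|NN
N/III-2 aff ·: Nn|NN
N/III-3 aff II-1×II-2: Nn|NN
N/III-4 aff II-1×II-2: Nn|NN
N/IV-1 aff III-2×III-1: Nn|NN
⇒ N over [I-1,I-2,II-1,II-2,III-1,III-2,III-3,III-4,IV-1]: 112 consistent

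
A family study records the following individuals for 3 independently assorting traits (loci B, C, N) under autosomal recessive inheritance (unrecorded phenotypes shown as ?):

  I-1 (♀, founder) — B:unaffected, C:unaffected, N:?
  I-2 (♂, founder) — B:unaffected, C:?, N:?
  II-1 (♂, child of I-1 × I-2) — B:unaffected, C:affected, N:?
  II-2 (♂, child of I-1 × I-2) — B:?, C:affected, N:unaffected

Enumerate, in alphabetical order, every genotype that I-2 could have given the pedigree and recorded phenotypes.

I-2 ∈ {BB Cc NN, BB Cc Nn, BB Cc nn, BB cc NN, BB cc Nn, BB cc nn, Bb Cc NN, Bb Cc Nn, Bb Cc nn, Bb cc NN, Bb cc Nn, Bb cc nn}

B/I-1 un ·: BB|Bb
B/I-2 un ·: BB|Bb
B/II-1 un I-1×I-2: BB|Bb
B/II-2 ? I-1×I-2: BB|Bb|bb
⇒ B over [I-1,I-2,II-1,II-2]: 15 consistent
C/I-1 un ·: Cc
C/I-2 ? ·: Cc|cc
C/II-1 aff I-1×I-2: cc
C/II-2 aff I-1×I-2: cc
⇒ C over [I-1,I-2,II-1,II-2]: 2 consistent
N/I-1 ? ·: NN|Nn|nn
N/I-2 ? ·: NN|Nn|nn
N/II-1 ? I-1×I-2: NN|Nn|nn
N/II-2 un I-1×I-2: NN|Nn
⇒ N over [I-1,I-2,II-1,II-2]: 21 consistent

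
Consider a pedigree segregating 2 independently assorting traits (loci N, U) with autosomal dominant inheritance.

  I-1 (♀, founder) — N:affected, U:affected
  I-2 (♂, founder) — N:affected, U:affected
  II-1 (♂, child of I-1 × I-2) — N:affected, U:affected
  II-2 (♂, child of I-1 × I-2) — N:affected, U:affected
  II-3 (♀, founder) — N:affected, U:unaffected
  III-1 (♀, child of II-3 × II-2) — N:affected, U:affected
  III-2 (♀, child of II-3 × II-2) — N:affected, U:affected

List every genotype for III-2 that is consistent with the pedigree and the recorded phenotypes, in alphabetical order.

N/I-1 aff ·: Nn|NN
N/I-2 aff ·: Nn|NN
N/II-1 aff I-1×I-2: Nn|NN
N/II-2 aff I-1×I-2: Nn|NN
N/II-3 aff ·: Nn|NN
N/III-1 aff II-3×II-2: Nn|NN
N/III-2 aff II-3×II-2: Nn|NN
⇒ N over [I-1,I-2,II-1,II-2,II-3,III-1,III-2]: 83 consistent
U/I-1 aff ·: Uu|UU
U/I-2 aff ·: Uu|UU
U/II-1 aff I-1×I-2: Uu|UU
U/II-2 aff I-1×I-2: Uu|UU
U/II-3 un ·: uu
U/III-1 aff II-3×II-2: Uu
U/III-2 aff II-3×II-2: Uu
⇒ U over [I-1,I-2,II-1,II-2,II-3,III-1,III-2]: 13 consistent

III-2 ∈ {NN Uu, Nn Uu}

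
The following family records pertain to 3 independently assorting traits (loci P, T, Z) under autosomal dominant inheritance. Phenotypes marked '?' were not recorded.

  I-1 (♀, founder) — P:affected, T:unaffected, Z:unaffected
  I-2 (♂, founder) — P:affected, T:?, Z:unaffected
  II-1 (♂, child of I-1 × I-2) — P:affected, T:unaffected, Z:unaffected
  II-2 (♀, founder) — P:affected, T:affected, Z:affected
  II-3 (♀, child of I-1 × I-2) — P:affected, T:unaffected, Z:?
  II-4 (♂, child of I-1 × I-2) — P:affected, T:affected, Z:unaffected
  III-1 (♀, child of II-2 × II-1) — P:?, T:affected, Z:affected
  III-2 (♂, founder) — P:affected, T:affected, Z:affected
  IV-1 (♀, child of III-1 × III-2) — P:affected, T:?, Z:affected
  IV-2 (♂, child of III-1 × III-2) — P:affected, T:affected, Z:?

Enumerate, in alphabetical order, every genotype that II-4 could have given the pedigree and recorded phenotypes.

II-4 ∈ {PP Tt zz, Pp Tt zz}

P/I-1 aff ·: Pp|PP
P/I-2 aff ·: Pp|PP
P/II-1 aff I-1×I-2: Pp|PP
P/II-2 aff ·: Pp|PP
P/II-3 aff I-1×I-2: Pp|PP
P/II-4 aff I-1×I-2: Pp|PP
P/III-1 ? II-2×II-1: pp|Pp|PP
P/III-2 aff ·: Pp|PP
P/IV-1 aff III-1×III-2: Pp|PP
P/IV-2 aff III-1×III-2: Pp|PP
⇒ P over [I-1,I-2,II-1,II-2,II-3,II-4,III-1,III-2,IV-1,IV-2]: 570 consistent
T/I-1 un ·: tt
T/I-2 ? ·: Tt
T/II-1 un I-1×I-2: tt
T/II-2 aff ·: Tt|TT
T/II-3 un I-1×I-2: tt
T/II-4 aff I-1×I-2: Tt
T/III-1 aff II-2×II-1: Tt
T/III-2 aff ·: Tt|TT
T/IV-1 ? III-1×III-2: tt|Tt|TT
T/IV-2 aff III-1×III-2: Tt|TT
⇒ T over [I-1,I-2,II-1,II-2,II-3,II-4,III-1,III-2,IV-1,IV-2]: 20 consistent
Z/I-1 un ·: zz
Z/I-2 un ·: zz
Z/II-1 un I-1×I-2: zz
Z/II-2 aff ·: Zz|ZZ
Z/II-3 ? I-1×I-2: zz
Z/II-4 un I-1×I-2: zz
Z/III-1 aff II-2×II-1: Zz
Z/III-2 aff ·: Zz|ZZ
Z/IV-1 aff III-1×III-2: Zz|ZZ
Z/IV-2 ? III-1×III-2: zz|Zz|ZZ
⇒ Z over [I-1,I-2,II-1,II-2,II-3,II-4,III-1,III-2,IV-1,IV-2]: 20 consistent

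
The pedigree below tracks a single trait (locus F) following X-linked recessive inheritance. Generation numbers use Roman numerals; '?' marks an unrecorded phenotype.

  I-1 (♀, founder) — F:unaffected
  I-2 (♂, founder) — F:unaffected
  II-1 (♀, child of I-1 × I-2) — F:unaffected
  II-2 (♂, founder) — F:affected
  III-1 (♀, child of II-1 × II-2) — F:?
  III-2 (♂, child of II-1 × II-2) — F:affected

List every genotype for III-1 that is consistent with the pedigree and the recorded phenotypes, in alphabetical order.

III-1 ∈ {X^FX^f, X^fX^f}

F/I-1 un ·: X^FX^f
F/I-2 un ·: X^FY
F/II-1 un I-1×I-2: X^FX^f
F/II-2 aff ·: X^fY
F/III-1 ? II-1×II-2: X^FX^f|X^fX^f
F/III-2 aff II-1×II-2: X^fY
⇒ F over [I-1,I-2,II-1,II-2,III-1,III-2]: 2 consistent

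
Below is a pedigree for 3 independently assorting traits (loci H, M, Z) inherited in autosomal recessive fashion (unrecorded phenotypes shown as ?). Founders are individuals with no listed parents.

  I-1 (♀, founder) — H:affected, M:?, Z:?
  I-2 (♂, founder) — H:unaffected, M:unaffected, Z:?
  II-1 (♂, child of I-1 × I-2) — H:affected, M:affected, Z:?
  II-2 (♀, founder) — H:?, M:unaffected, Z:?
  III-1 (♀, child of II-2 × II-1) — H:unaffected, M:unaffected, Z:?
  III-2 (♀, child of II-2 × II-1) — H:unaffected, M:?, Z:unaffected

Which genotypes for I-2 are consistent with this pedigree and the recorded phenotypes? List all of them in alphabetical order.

I-2 ∈ {Hh Mm ZZ, Hh Mm Zz, Hh Mm zz}

H/I-1 aff ·: hh
H/I-2 un ·: Hh
H/II-1 aff I-1×I-2: hh
H/II-2 ? ·: HH|Hh
H/III-1 un II-2×II-1: Hh
H/III-2 un II-2×II-1: Hh
⇒ H over [I-1,I-2,II-1,II-2,III-1,III-2]: 2 consistent
M/I-1 ? ·: Mm|mm
M/I-2 un ·: Mm
M/II-1 aff I-1×I-2: mm
M/II-2 un ·: MM|Mm
M/III-1 un II-2×II-1: Mm
M/III-2 ? II-2×II-1: Mm|mm
⇒ M over [I-1,I-2,II-1,II-2,III-1,III-2]: 6 consistent
Z/I-1 ? ·: ZZ|Zz|zz
Z/I-2 ? ·: ZZ|Zz|zz
Z/II-1 ? I-1×I-2: ZZ|Zz|zz
Z/II-2 ? ·: ZZ|Zz|zz
Z/III-1 ? II-2×II-1: ZZ|Zz|zz
Z/III-2 un II-2×II-1: ZZ|Zz
⇒ Z over [I-1,I-2,II-1,II-2,III-1,III-2]: 120 consistent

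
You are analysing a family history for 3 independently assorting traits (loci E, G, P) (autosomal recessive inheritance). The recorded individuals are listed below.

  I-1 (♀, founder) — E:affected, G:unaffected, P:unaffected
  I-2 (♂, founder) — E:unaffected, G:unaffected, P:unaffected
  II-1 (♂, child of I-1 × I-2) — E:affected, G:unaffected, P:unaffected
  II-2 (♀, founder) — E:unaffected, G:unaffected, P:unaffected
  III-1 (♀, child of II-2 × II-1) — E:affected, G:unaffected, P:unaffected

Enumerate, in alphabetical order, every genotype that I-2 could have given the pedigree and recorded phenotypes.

I-2 ∈ {Ee GG PP, Ee GG Pp, Ee Gg PP, Ee Gg Pp}

E/I-1 aff ·: ee
E/I-2 un ·: Ee
E/II-1 aff I-1×I-2: ee
E/II-2 un ·: Ee
E/III-1 aff II-2×II-1: ee
⇒ E over [I-1,I-2,II-1,II-2,III-1]: 1 consistent
G/I-1 un ·: GG|Gg
G/I-2 un ·: GG|Gg
G/II-1 un I-1×I-2: GG|Gg
G/II-2 un ·: GG|Gg
G/III-1 un II-2×II-1: GG|Gg
⇒ G over [I-1,I-2,II-1,II-2,III-1]: 24 consistent
P/I-1 un ·: PP|Pp
P/I-2 un ·: PP|Pp
P/II-1 un I-1×I-2: PP|Pp
P/II-2 un ·: PP|Pp
P/III-1 un II-2×II-1: PP|Pp
⇒ P over [I-1,I-2,II-1,II-2,III-1]: 24 consistent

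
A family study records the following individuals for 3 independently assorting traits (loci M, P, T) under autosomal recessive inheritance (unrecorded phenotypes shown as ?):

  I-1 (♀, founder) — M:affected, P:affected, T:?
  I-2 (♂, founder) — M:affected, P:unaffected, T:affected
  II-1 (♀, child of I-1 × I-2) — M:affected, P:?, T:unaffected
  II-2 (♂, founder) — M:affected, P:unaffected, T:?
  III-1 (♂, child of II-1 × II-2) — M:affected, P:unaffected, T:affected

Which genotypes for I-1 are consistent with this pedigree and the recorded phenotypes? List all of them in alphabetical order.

M/I-1 aff ·: mm
M/I-2 aff ·: mm
M/II-1 aff I-1×I-2: mm
M/II-2 aff ·: mm
M/III-1 aff II-1×II-2: mm
⇒ M over [I-1,I-2,II-1,II-2,III-1]: 1 consistent
P/I-1 aff ·: pp
P/I-2 un ·: PP|Pp
P/II-1 ? I-1×I-2: Pp|pp
P/II-2 un ·: PP|Pp
P/III-1 un II-1×II-2: PP|Pp
⇒ P over [I-1,I-2,II-1,II-2,III-1]: 10 consistent
T/I-1 ? ·: TT|Tt
T/I-2 aff ·: tt
T/II-1 un I-1×I-2: Tt
T/II-2 ? ·: Tt|tt
T/III-1 aff II-1×II-2: tt
⇒ T over [I-1,I-2,II-1,II-2,III-1]: 4 consistent

I-1 ∈ {mm pp TT, mm pp Tt}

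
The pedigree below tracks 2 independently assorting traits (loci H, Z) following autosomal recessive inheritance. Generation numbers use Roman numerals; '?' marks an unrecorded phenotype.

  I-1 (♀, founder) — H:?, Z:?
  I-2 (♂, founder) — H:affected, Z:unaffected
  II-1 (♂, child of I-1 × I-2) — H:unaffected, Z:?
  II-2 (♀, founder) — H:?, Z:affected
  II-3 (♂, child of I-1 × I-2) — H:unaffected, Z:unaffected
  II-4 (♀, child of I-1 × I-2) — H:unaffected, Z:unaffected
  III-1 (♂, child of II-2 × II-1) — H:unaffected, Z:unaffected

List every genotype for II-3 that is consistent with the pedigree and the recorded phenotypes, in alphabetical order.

H/I-1 ? ·: HH|Hh
H/I-2 aff ·: hh
H/II-1 un I-1×I-2: Hh
H/II-2 ? ·: HH|Hh|hh
H/II-3 un I-1×I-2: Hh
H/II-4 un I-1×I-2: Hh
H/III-1 un II-2×II-1: HH|Hh
⇒ H over [I-1,I-2,II-1,II-2,II-3,II-4,III-1]: 10 consistent
Z/I-1 ? ·: ZZ|Zz|zz
Z/I-2 un ·: ZZ|Zz
Z/II-1 ? I-1×I-2: ZZ|Zz
Z/II-2 aff ·: zz
Z/II-3 un I-1×I-2: ZZ|Zz
Z/II-4 un I-1×I-2: ZZ|Zz
Z/III-1 un II-2×II-1: Zz
⇒ Z over [I-1,I-2,II-1,II-2,II-3,II-4,III-1]: 27 consistent

II-3 ∈ {Hh ZZ, Hh Zz}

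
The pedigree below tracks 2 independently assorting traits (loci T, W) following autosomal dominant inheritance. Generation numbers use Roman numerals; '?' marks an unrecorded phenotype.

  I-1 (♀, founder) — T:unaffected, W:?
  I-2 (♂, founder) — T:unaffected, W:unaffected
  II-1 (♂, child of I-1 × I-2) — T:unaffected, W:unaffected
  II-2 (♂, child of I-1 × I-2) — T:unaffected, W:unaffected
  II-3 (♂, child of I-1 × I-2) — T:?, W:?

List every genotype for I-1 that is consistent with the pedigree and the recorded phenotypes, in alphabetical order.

T/I-1 un ·: tt
T/I-2 un ·: tt
T/II-1 un I-1×I-2: tt
T/II-2 un I-1×I-2: tt
T/II-3 ? I-1×I-2: tt
⇒ T over [I-1,I-2,II-1,II-2,II-3]: 1 consistent
W/I-1 ? ·: ww|Ww
W/I-2 un ·: ww
W/II-1 un I-1×I-2: ww
W/II-2 un I-1×I-2: ww
W/II-3 ? I-1×I-2: ww|Ww
⇒ W over [I-1,I-2,II-1,II-2,II-3]: 3 consistent

I-1 ∈ {tt Ww, tt ww}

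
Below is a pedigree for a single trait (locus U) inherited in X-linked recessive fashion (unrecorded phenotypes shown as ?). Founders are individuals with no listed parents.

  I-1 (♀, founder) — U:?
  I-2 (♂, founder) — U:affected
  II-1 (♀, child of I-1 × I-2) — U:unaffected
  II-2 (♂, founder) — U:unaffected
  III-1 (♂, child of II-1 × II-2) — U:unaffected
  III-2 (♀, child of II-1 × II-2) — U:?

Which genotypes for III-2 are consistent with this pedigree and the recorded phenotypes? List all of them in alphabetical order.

U/I-1 ? ·: X^UX^U|X^UX^u
U/I-2 aff ·: X^uY
U/II-1 un I-1×I-2: X^UX^u
U/II-2 un ·: X^UY
U/III-1 un II-1×II-2: X^UY
U/III-2 ? II-1×II-2: X^UX^U|X^UX^u
⇒ U over [I-1,I-2,II-1,II-2,III-1,III-2]: 4 consistent

III-2 ∈ {X^UX^U, X^UX^u}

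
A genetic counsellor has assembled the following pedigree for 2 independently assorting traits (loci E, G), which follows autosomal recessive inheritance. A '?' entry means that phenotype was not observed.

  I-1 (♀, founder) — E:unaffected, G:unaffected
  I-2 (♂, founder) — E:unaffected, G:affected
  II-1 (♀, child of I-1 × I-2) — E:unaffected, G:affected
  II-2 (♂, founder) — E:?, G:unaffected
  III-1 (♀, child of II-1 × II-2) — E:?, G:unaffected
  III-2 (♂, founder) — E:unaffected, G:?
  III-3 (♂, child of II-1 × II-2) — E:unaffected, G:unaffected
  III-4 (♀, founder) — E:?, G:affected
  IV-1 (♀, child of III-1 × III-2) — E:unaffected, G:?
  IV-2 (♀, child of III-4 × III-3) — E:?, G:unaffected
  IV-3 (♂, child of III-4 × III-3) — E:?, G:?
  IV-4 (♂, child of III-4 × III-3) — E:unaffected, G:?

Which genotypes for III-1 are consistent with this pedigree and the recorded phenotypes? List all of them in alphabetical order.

III-1 ∈ {EE Gg, Ee Gg, ee Gg}

E/I-1 un ·: EE|Ee
E/I-2 un ·: EE|Ee
E/II-1 un I-1×I-2: EE|Ee
E/II-2 ? ·: EE|Ee|ee
E/III-1 ? II-1×II-2: EE|Ee|ee
E/III-2 un ·: EE|Ee
E/III-3 un II-1×II-2: EE|Ee
E/III-4 ? ·: EE|Ee|ee
E/IV-1 un III-1×III-2: EE|Ee
E/IV-2 ? III-4×III-3: EE|Ee|ee
E/IV-3 ? III-4×III-3: EE|Ee|ee
E/IV-4 un III-4×III-3: EE|Ee
⇒ E over [I-1,I-2,II-1,II-2,III-1,III-2,III-3,III-4,IV-1,IV-2,IV-3,IV-4]: 4180 consistent
G/I-1 un ·: Gg
G/I-2 aff ·: gg
G/II-1 aff I-1×I-2: gg
G/II-2 un ·: GG|Gg
G/III-1 un II-1×II-2: Gg
G/III-2 ? ·: GG|Gg|gg
G/III-3 un II-1×II-2: Gg
G/III-4 aff ·: gg
G/IV-1 ? III-1×III-2: GG|Gg|gg
G/IV-2 un III-4×III-3: Gg
G/IV-3 ? III-4×III-3: Gg|gg
G/IV-4 ? III-4×III-3: Gg|gg
⇒ G over [I-1,I-2,II-1,II-2,III-1,III-2,III-3,III-4,IV-1,IV-2,IV-3,IV-4]: 56 consistent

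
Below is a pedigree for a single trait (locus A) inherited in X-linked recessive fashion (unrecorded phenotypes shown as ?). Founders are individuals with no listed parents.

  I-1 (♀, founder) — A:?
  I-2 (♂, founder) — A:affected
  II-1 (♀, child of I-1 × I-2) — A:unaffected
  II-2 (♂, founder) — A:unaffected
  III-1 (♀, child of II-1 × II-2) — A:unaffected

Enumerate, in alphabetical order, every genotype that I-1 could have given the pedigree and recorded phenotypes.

A/I-1 ? ·: X^AX^A|X^AX^a
A/I-2 aff ·: X^aY
A/II-1 un I-1×I-2: X^AX^a
A/II-2 un ·: X^AY
A/III-1 un II-1×II-2: X^AX^A|X^AX^a
⇒ A over [I-1,I-2,II-1,II-2,III-1]: 4 consistent

I-1 ∈ {X^AX^A, X^AX^a}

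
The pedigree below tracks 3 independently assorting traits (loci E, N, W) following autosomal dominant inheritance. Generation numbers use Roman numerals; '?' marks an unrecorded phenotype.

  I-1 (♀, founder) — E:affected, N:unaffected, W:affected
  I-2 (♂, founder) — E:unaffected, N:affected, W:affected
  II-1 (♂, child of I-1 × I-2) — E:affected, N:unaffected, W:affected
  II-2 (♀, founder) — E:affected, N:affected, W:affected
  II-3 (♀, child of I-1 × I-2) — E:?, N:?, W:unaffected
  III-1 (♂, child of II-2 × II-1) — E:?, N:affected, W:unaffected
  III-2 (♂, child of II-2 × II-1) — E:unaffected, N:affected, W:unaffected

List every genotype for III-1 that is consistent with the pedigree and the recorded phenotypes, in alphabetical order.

E/I-1 aff ·: Ee|EE
E/I-2 un ·: ee
E/II-1 aff I-1×I-2: Ee
E/II-2 aff ·: Ee
E/II-3 ? I-1×I-2: ee|Ee
E/III-1 ? II-2×II-1: ee|Ee|EE
E/III-2 un II-2×II-1: ee
⇒ E over [I-1,I-2,II-1,II-2,II-3,III-1,III-2]: 9 consistent
N/I-1 un ·: nn
N/I-2 aff ·: Nn
N/II-1 un I-1×I-2: nn
N/II-2 aff ·: Nn|NN
N/II-3 ? I-1×I-2: nn|Nn
N/III-1 aff II-2×II-1: Nn
N/III-2 aff II-2×II-1: Nn
⇒ N over [I-1,I-2,II-1,II-2,II-3,III-1,III-2]: 4 consistent
W/I-1 aff ·: Ww
W/I-2 aff ·: Ww
W/II-1 aff I-1×I-2: Ww
W/II-2 aff ·: Ww
W/II-3 un I-1×I-2: ww
W/III-1 un II-2×II-1: ww
W/III-2 un II-2×II-1: ww
⇒ W over [I-1,I-2,II-1,II-2,II-3,III-1,III-2]: 1 consistent

III-1 ∈ {EE Nn ww, Ee Nn ww, ee Nn ww}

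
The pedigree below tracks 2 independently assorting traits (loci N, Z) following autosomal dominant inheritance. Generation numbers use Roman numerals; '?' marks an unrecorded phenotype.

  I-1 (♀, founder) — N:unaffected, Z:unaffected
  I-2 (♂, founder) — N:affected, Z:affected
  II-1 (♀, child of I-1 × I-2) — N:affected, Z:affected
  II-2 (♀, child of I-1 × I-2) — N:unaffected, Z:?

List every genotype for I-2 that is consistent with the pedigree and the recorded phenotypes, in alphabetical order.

N/I-1 un ·: nn
N/I-2 aff ·: Nn
N/II-1 aff I-1×I-2: Nn
N/II-2 un I-1×I-2: nn
⇒ N over [I-1,I-2,II-1,II-2]: 1 consistent
Z/I-1 un ·: zz
Z/I-2 aff ·: Zz|ZZ
Z/II-1 aff I-1×I-2: Zz
Z/II-2 ? I-1×I-2: zz|Zz
⇒ Z over [I-1,I-2,II-1,II-2]: 3 consistent

I-2 ∈ {Nn ZZ, Nn Zz}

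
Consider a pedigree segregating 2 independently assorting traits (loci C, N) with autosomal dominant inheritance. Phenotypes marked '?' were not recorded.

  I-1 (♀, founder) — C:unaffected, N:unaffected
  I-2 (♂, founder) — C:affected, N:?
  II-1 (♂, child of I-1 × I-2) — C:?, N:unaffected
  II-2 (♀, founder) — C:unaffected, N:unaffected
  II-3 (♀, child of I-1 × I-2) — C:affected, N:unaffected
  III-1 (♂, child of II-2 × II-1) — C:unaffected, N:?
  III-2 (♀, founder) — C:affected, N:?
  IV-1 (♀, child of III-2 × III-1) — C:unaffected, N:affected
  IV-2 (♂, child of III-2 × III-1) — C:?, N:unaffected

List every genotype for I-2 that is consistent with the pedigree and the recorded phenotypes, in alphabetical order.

C/I-1 un ·: cc
C/I-2 aff ·: Cc|CC
C/II-1 ? I-1×I-2: cc|Cc
C/II-2 un ·: cc
C/II-3 aff I-1×I-2: Cc
C/III-1 un II-2×II-1: cc
C/III-2 aff ·: Cc
C/IV-1 un III-2×III-1: cc
C/IV-2 ? III-2×III-1: cc|Cc
⇒ C over [I-1,I-2,II-1,II-2,II-3,III-1,III-2,IV-1,IV-2]: 6 consistent
N/I-1 un ·: nn
N/I-2 ? ·: nn|Nn
N/II-1 un I-1×I-2: nn
N/II-2 un ·: nn
N/II-3 un I-1×I-2: nn
N/III-1 ? II-2×II-1: nn
N/III-2 ? ·: Nn
N/IV-1 aff III-2×III-1: Nn
N/IV-2 un III-2×III-1: nn
⇒ N over [I-1,I-2,II-1,II-2,II-3,III-1,III-2,IV-1,IV-2]: 2 consistent

I-2 ∈ {CC Nn, CC nn, Cc Nn, Cc nn}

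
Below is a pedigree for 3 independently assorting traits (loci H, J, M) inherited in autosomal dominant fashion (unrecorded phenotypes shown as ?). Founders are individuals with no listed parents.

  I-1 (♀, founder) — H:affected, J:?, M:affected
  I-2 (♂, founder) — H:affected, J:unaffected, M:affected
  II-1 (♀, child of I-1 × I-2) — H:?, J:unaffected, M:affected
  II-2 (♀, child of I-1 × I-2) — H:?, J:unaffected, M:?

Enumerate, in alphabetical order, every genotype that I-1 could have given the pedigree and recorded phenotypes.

I-1 ∈ {HH Jj MM, HH Jj Mm, HH jj MM, HH jj Mm, Hh Jj MM, Hh Jj Mm, Hh jj MM, Hh jj Mm}

H/I-1 aff ·: Hh|HH
H/I-2 aff ·: Hh|HH
H/II-1 ? I-1×I-2: hh|Hh|HH
H/II-2 ? I-1×I-2: hh|Hh|HH
⇒ H over [I-1,I-2,II-1,II-2]: 18 consistent
J/I-1 ? ·: jj|Jj
J/I-2 un ·: jj
J/II-1 un I-1×I-2: jj
J/II-2 un I-1×I-2: jj
⇒ J over [I-1,I-2,II-1,II-2]: 2 consistent
M/I-1 aff ·: Mm|MM
M/I-2 aff ·: Mm|MM
M/II-1 aff I-1×I-2: Mm|MM
M/II-2 ? I-1×I-2: mm|Mm|MM
⇒ M over [I-1,I-2,II-1,II-2]: 15 consistent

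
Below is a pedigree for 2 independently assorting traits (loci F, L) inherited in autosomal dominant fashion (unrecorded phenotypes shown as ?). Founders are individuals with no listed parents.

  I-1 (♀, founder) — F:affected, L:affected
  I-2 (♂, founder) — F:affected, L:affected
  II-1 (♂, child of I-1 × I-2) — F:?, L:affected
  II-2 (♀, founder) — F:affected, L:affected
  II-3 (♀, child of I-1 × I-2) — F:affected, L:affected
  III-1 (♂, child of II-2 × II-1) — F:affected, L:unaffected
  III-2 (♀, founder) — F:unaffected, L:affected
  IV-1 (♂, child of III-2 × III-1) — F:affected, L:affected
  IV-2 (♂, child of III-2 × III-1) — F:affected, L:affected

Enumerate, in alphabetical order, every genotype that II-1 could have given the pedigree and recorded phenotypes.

II-1 ∈ {FF Ll, Ff Ll, ff Ll}

F/I-1 aff ·: Ff|FF
F/I-2 aff ·: Ff|FF
F/II-1 ? I-1×I-2: ff|Ff|FF
F/II-2 aff ·: Ff|FF
F/II-3 aff I-1×I-2: Ff|FF
F/III-1 aff II-2×II-1: Ff|FF
F/III-2 un ·: ff
F/IV-1 aff III-2×III-1: Ff
F/IV-2 aff III-2×III-1: Ff
⇒ F over [I-1,I-2,II-1,II-2,II-3,III-1,III-2,IV-1,IV-2]: 49 consistent
L/I-1 aff ·: Ll|LL
L/I-2 aff ·: Ll|LL
L/II-1 aff I-1×I-2: Ll
L/II-2 aff ·: Ll
L/II-3 aff I-1×I-2: Ll|LL
L/III-1 un II-2×II-1: ll
L/III-2 aff ·: Ll|LL
L/IV-1 aff III-2×III-1: Ll
L/IV-2 aff III-2×III-1: Ll
⇒ L over [I-1,I-2,II-1,II-2,II-3,III-1,III-2,IV-1,IV-2]: 12 consistent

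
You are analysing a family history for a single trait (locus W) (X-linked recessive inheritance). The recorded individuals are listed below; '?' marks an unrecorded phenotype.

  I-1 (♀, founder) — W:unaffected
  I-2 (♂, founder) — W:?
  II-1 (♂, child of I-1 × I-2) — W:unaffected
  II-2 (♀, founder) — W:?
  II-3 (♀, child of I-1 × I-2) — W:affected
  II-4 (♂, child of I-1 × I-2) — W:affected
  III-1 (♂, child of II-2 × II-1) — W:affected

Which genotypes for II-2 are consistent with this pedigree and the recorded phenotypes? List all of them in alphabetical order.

W/I-1 un ·: X^WX^w
W/I-2 ? ·: X^wY
W/II-1 un I-1×I-2: X^WY
W/II-2 ? ·: X^WX^w|X^wX^w
W/II-3 aff I-1×I-2: X^wX^w
W/II-4 aff I-1×I-2: X^wY
W/III-1 aff II-2×II-1: X^wY
⇒ W over [I-1,I-2,II-1,II-2,II-3,II-4,III-1]: 2 consistent

II-2 ∈ {X^WX^w, X^wX^w}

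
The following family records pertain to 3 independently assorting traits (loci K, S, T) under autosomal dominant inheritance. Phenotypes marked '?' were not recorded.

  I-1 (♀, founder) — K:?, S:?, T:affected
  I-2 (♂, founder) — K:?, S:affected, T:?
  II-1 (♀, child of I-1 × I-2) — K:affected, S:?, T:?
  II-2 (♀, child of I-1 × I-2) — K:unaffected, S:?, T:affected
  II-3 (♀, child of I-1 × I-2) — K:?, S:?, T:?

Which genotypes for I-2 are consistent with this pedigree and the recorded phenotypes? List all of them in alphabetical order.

I-2 ∈ {Kk SS TT, Kk SS Tt, Kk SS tt, Kk Ss TT, Kk Ss Tt, Kk Ss tt, kk SS TT, kk SS Tt, kk SS tt, kk Ss TT, kk Ss Tt, kk Ss tt}

K/I-1 ? ·: kk|Kk
K/I-2 ? ·: kk|Kk
K/II-1 aff I-1×I-2: Kk|KK
K/II-2 un I-1×I-2: kk
K/II-3 ? I-1×I-2: kk|Kk|KK
⇒ K over [I-1,I-2,II-1,II-2,II-3]: 10 consistent
S/I-1 ? ·: ss|Ss|SS
S/I-2 aff ·: Ss|SS
S/II-1 ? I-1×I-2: ss|Ss|SS
S/II-2 ? I-1×I-2: ss|Ss|SS
S/II-3 ? I-1×I-2: ss|Ss|SS
⇒ S over [I-1,I-2,II-1,II-2,II-3]: 53 consistent
T/I-1 aff ·: Tt|TT
T/I-2 ? ·: tt|Tt|TT
T/II-1 ? I-1×I-2: tt|Tt|TT
T/II-2 aff I-1×I-2: Tt|TT
T/II-3 ? I-1×I-2: tt|Tt|TT
⇒ T over [I-1,I-2,II-1,II-2,II-3]: 40 consistent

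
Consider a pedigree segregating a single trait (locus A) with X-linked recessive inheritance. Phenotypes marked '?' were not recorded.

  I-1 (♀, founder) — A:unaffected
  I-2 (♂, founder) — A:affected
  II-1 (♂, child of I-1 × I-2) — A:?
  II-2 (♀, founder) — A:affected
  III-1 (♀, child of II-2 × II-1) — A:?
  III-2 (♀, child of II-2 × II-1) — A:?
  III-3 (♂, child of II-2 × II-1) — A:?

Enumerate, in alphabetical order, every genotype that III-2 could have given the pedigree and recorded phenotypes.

III-2 ∈ {X^AX^a, X^aX^a}

A/I-1 un ·: X^AX^A|X^AX^a
A/I-2 aff ·: X^aY
A/II-1 ? I-1×I-2: X^AY|X^aY
A/II-2 aff ·: X^aX^a
A/III-1 ? II-2×II-1: X^AX^a|X^aX^a
A/III-2 ? II-2×II-1: X^AX^a|X^aX^a
A/III-3 ? II-2×II-1: X^aY
⇒ A over [I-1,I-2,II-1,II-2,III-1,III-2,III-3]: 3 consistent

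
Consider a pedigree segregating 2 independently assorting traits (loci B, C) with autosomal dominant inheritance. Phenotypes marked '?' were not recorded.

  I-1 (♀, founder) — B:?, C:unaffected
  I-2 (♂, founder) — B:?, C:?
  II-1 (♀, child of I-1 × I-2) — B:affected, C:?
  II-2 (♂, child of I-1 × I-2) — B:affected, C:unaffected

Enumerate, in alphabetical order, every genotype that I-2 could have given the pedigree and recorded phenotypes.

B/I-1 ? ·: bb|Bb|BB
B/I-2 ? ·: bb|Bb|BB
B/II-1 aff I-1×I-2: Bb|BB
B/II-2 aff I-1×I-2: Bb|BB
⇒ B over [I-1,I-2,II-1,II-2]: 17 consistent
C/I-1 un ·: cc
C/I-2 ? ·: cc|Cc
C/II-1 ? I-1×I-2: cc|Cc
C/II-2 un I-1×I-2: cc
⇒ C over [I-1,I-2,II-1,II-2]: 3 consistent

I-2 ∈ {BB Cc, BB cc, Bb Cc, Bb cc, bb Cc, bb cc}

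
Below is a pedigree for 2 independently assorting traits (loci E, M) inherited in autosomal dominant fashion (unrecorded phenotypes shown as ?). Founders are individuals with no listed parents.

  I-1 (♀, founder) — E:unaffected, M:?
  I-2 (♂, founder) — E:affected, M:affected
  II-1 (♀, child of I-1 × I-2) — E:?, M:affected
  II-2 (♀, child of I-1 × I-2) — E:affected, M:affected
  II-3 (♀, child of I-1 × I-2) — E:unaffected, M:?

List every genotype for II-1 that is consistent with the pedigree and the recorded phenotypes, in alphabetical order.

E/I-1 un ·: ee
E/I-2 aff ·: Ee
E/II-1 ? I-1×I-2: ee|Ee
E/II-2 aff I-1×I-2: Ee
E/II-3 un I-1×I-2: ee
⇒ E over [I-1,I-2,II-1,II-2,II-3]: 2 consistent
M/I-1 ? ·: mm|Mm|MM
M/I-2 aff ·: Mm|MM
M/II-1 aff I-1×I-2: Mm|MM
M/II-2 aff I-1×I-2: Mm|MM
M/II-3 ? I-1×I-2: mm|Mm|MM
⇒ M over [I-1,I-2,II-1,II-2,II-3]: 32 consistent

II-1 ∈ {Ee MM, Ee Mm, ee MM, ee Mm}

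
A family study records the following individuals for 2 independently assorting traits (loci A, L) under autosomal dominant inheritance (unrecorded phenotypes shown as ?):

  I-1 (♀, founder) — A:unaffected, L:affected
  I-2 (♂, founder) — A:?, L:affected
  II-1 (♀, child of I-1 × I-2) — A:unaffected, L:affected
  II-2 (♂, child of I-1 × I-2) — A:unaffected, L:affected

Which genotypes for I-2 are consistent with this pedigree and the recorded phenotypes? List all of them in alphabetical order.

A/I-1 un ·: aa
A/I-2 ? ·: aa|Aa
A/II-1 un I-1×I-2: aa
A/II-2 un I-1×I-2: aa
⇒ A over [I-1,I-2,II-1,II-2]: 2 consistent
L/I-1 aff ·: Ll|LL
L/I-2 aff ·: Ll|LL
L/II-1 aff I-1×I-2: Ll|LL
L/II-2 aff I-1×I-2: Ll|LL
⇒ L over [I-1,I-2,II-1,II-2]: 13 consistent

I-2 ∈ {Aa LL, Aa Ll, aa LL, aa Ll}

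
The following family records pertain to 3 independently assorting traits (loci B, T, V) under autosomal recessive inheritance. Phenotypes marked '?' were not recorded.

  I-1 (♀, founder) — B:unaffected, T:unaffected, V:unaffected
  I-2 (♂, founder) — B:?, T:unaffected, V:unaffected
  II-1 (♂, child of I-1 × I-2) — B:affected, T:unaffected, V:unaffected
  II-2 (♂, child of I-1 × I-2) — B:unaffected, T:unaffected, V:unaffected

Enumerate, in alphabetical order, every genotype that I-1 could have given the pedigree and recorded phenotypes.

I-1 ∈ {Bb TT VV, Bb TT Vv, Bb Tt VV, Bb Tt Vv}

B/I-1 un ·: Bb
B/I-2 ? ·: Bb|bb
B/II-1 aff I-1×I-2: bb
B/II-2 un I-1×I-2: BB|Bb
⇒ B over [I-1,I-2,II-1,II-2]: 3 consistent
T/I-1 un ·: TT|Tt
T/I-2 un ·: TT|Tt
T/II-1 un I-1×I-2: TT|Tt
T/II-2 un I-1×I-2: TT|Tt
⇒ T over [I-1,I-2,II-1,II-2]: 13 consistent
V/I-1 un ·: VV|Vv
V/I-2 un ·: VV|Vv
V/II-1 un I-1×I-2: VV|Vv
V/II-2 un I-1×I-2: VV|Vv
⇒ V over [I-1,I-2,II-1,II-2]: 13 consistent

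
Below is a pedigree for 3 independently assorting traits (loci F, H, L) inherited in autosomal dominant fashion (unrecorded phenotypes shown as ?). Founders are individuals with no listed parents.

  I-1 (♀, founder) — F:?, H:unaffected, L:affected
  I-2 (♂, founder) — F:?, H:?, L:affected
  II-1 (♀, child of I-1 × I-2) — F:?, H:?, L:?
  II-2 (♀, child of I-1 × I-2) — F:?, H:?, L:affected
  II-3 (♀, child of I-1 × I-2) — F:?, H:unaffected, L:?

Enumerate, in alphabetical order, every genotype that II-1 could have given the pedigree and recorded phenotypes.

F/I-1 ? ·: ff|Ff|FF
F/I-2 ? ·: ff|Ff|FF
F/II-1 ? I-1×I-2: ff|Ff|FF
F/II-2 ? I-1×I-2: ff|Ff|FF
F/II-3 ? I-1×I-2: ff|Ff|FF
⇒ F over [I-1,I-2,II-1,II-2,II-3]: 63 consistent
H/I-1 un ·: hh
H/I-2 ? ·: hh|Hh
H/II-1 ? I-1×I-2: hh|Hh
H/II-2 ? I-1×I-2: hh|Hh
H/II-3 un I-1×I-2: hh
⇒ H over [I-1,I-2,II-1,II-2,II-3]: 5 consistent
L/I-1 aff ·: Ll|LL
L/I-2 aff ·: Ll|LL
L/II-1 ? I-1×I-2: ll|Ll|LL
L/II-2 aff I-1×I-2: Ll|LL
L/II-3 ? I-1×I-2: ll|Ll|LL
⇒ L over [I-1,I-2,II-1,II-2,II-3]: 35 consistent

II-1 ∈ {FF Hh LL, FF Hh Ll, FF Hh ll, FF hh LL, FF hh Ll, FF hh ll, Ff Hh LL, Ff Hh Ll, Ff Hh ll, Ff hh LL, Ff hh Ll, Ff hh ll, ff Hh LL, ff Hh Ll, ff Hh ll, ff hh LL, ff hh Ll, ff hh ll}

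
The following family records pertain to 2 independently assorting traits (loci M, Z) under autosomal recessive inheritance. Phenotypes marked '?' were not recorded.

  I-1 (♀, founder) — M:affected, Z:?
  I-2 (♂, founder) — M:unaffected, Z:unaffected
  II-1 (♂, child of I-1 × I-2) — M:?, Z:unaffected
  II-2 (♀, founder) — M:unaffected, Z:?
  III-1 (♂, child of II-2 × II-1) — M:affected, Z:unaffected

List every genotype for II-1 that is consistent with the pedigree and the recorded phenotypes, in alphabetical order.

II-1 ∈ {Mm ZZ, Mm Zz, mm ZZ, mm Zz}

M/I-1 aff ·: mm
M/I-2 un ·: MM|Mm
M/II-1 ? I-1×I-2: Mm|mm
M/II-2 un ·: Mm
M/III-1 aff II-2×II-1: mm
⇒ M over [I-1,I-2,II-1,II-2,III-1]: 3 consistent
Z/I-1 ? ·: ZZ|Zz|zz
Z/I-2 un ·: ZZ|Zz
Z/II-1 un I-1×I-2: ZZ|Zz
Z/II-2 ? ·: ZZ|Zz|zz
Z/III-1 un II-2×II-1: ZZ|Zz
⇒ Z over [I-1,I-2,II-1,II-2,III-1]: 41 consistent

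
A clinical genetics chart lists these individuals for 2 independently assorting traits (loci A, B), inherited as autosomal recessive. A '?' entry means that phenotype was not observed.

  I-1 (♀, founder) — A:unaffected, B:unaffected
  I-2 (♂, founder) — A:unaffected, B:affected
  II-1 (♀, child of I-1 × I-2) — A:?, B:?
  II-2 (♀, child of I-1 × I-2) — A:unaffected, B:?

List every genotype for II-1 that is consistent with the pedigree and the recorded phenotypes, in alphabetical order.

A/I-1 un ·: AA|Aa
A/I-2 un ·: AA|Aa
A/II-1 ? I-1×I-2: AA|Aa|aa
A/II-2 un I-1×I-2: AA|Aa
⇒ A over [I-1,I-2,II-1,II-2]: 15 consistent
B/I-1 un ·: BB|Bb
B/I-2 aff ·: bb
B/II-1 ? I-1×I-2: Bb|bb
B/II-2 ? I-1×I-2: Bb|bb
⇒ B over [I-1,I-2,II-1,II-2]: 5 consistent

II-1 ∈ {AA Bb, AA bb, Aa Bb, Aa bb, aa Bb, aa bb}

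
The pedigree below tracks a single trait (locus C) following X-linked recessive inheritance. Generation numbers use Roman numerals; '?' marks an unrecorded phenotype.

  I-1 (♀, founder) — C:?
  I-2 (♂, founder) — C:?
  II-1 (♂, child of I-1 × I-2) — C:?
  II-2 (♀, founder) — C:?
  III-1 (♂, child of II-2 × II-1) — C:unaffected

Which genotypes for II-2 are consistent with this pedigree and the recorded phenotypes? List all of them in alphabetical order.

C/I-1 ? ·: X^CX^C|X^CX^c|X^cX^c
C/I-2 ? ·: X^CY|X^cY
C/II-1 ? I-1×I-2: X^CY|X^cY
C/II-2 ? ·: X^CX^C|X^CX^c
C/III-1 un II-2×II-1: X^CY
⇒ C over [I-1,I-2,II-1,II-2,III-1]: 16 consistent

II-2 ∈ {X^CX^C, X^CX^c}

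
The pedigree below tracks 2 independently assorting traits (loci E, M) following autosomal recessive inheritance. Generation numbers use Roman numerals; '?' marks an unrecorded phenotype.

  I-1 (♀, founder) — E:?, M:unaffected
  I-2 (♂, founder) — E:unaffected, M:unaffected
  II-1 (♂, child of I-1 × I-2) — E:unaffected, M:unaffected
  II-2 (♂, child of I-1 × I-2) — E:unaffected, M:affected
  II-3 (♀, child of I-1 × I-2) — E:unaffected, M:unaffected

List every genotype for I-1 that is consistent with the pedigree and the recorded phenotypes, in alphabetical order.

E/I-1 ? ·: EE|Ee|ee
E/I-2 un ·: EE|Ee
E/II-1 un I-1×I-2: EE|Ee
E/II-2 un I-1×I-2: EE|Ee
E/II-3 un I-1×I-2: EE|Ee
⇒ E over [I-1,I-2,II-1,II-2,II-3]: 27 consistent
M/I-1 un ·: Mm
M/I-2 un ·: Mm
M/II-1 un I-1×I-2: MM|Mm
M/II-2 aff I-1×I-2: mm
M/II-3 un I-1×I-2: MM|Mm
⇒ M over [I-1,I-2,II-1,II-2,II-3]: 4 consistent

I-1 ∈ {EE Mm, Ee Mm, ee Mm}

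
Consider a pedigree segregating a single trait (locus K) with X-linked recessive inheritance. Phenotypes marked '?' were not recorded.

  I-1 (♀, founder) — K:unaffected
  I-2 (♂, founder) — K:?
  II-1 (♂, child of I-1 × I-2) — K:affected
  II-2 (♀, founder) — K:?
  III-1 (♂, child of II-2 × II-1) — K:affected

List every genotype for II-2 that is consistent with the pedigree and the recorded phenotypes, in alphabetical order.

K/I-1 un ·: X^KX^k
K/I-2 ? ·: X^KY|X^kY
K/II-1 aff I-1×I-2: X^kY
K/II-2 ? ·: X^KX^k|X^kX^k
K/III-1 aff II-2×II-1: X^kY
⇒ K over [I-1,I-2,II-1,II-2,III-1]: 4 consistent

II-2 ∈ {X^KX^k, X^kX^k}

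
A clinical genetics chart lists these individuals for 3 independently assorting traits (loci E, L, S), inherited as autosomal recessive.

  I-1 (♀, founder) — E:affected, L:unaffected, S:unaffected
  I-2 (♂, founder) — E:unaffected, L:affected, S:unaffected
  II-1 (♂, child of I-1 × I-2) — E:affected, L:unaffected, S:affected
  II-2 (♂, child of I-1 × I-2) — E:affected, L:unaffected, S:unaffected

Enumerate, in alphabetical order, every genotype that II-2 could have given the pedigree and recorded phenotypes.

II-2 ∈ {ee Ll SS, ee Ll Ss}

E/I-1 aff ·: ee
E/I-2 un ·: Ee
E/II-1 aff I-1×I-2: ee
E/II-2 aff I-1×I-2: ee
⇒ E over [I-1,I-2,II-1,II-2]: 1 consistent
L/I-1 un ·: LL|Ll
L/I-2 aff ·: ll
L/II-1 un I-1×I-2: Ll
L/II-2 un I-1×I-2: Ll
⇒ L over [I-1,I-2,II-1,II-2]: 2 consistent
S/I-1 un ·: Ss
S/I-2 un ·: Ss
S/II-1 aff I-1×I-2: ss
S/II-2 un I-1×I-2: SS|Ss
⇒ S over [I-1,I-2,II-1,II-2]: 2 consistent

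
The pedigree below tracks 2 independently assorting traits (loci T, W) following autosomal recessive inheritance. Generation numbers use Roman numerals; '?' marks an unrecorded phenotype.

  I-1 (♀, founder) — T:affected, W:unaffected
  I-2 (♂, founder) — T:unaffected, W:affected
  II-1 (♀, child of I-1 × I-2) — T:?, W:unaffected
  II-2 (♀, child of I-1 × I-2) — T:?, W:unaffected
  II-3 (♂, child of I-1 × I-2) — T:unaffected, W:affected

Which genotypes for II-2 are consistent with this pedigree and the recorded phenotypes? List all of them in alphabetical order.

II-2 ∈ {Tt Ww, tt Ww}

T/I-1 aff ·: tt
T/I-2 un ·: TT|Tt
T/II-1 ? I-1×I-2: Tt|tt
T/II-2 ? I-1×I-2: Tt|tt
T/II-3 un I-1×I-2: Tt
⇒ T over [I-1,I-2,II-1,II-2,II-3]: 5 consistent
W/I-1 un ·: Ww
W/I-2 aff ·: ww
W/II-1 un I-1×I-2: Ww
W/II-2 un I-1×I-2: Ww
W/II-3 aff I-1×I-2: ww
⇒ W over [I-1,I-2,II-1,II-2,II-3]: 1 consistent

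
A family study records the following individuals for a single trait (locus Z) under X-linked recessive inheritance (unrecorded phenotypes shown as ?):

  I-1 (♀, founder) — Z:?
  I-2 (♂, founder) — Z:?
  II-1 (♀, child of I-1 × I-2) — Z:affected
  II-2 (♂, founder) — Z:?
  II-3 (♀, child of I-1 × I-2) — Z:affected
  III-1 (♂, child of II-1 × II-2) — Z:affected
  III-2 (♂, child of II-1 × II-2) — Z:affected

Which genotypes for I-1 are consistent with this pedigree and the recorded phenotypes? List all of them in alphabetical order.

Z/I-1 ? ·: X^ZX^z|X^zX^z
Z/I-2 ? ·: X^zY
Z/II-1 aff I-1×I-2: X^zX^z
Z/II-2 ? ·: X^ZY|X^zY
Z/II-3 aff I-1×I-2: X^zX^z
Z/III-1 aff II-1×II-2: X^zY
Z/III-2 aff II-1×II-2: X^zY
⇒ Z over [I-1,I-2,II-1,II-2,II-3,III-1,III-2]: 4 consistent

I-1 ∈ {X^ZX^z, X^zX^z}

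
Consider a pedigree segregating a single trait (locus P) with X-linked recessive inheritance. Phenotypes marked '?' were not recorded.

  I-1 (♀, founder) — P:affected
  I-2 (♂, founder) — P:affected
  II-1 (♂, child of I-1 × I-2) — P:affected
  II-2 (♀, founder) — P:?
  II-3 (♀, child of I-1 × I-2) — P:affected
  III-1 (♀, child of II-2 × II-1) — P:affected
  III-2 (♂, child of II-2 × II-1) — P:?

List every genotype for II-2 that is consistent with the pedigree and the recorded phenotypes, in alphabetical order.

P/I-1 aff ·: X^pX^p
P/I-2 aff ·: X^pY
P/II-1 aff I-1×I-2: X^pY
P/II-2 ? ·: X^PX^p|X^pX^p
P/II-3 aff I-1×I-2: X^pX^p
P/III-1 aff II-2×II-1: X^pX^p
P/III-2 ? II-2×II-1: X^PY|X^pY
⇒ P over [I-1,I-2,II-1,II-2,II-3,III-1,III-2]: 3 consistent

II-2 ∈ {X^PX^p, X^pX^p}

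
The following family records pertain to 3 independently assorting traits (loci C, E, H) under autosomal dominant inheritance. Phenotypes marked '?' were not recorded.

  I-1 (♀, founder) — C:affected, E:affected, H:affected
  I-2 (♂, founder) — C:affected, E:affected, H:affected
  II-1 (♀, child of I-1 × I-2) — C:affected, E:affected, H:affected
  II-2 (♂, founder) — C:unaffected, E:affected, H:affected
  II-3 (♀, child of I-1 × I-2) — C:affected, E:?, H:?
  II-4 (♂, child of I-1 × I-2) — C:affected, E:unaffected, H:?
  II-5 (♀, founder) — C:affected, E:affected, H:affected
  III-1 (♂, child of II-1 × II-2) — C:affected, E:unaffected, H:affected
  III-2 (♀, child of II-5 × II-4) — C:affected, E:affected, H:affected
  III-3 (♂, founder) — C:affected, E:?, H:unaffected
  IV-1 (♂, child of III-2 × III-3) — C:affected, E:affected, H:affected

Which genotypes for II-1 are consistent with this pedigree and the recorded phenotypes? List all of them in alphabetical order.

II-1 ∈ {CC Ee HH, CC Ee Hh, Cc Ee HH, Cc Ee Hh}

C/I-1 aff ·: Cc|CC
C/I-2 aff ·: Cc|CC
C/II-1 aff I-1×I-2: Cc|CC
C/II-2 un ·: cc
C/II-3 aff I-1×I-2: Cc|CC
C/II-4 aff I-1×I-2: Cc|CC
C/II-5 aff ·: Cc|CC
C/III-1 aff II-1×II-2: Cc
C/III-2 aff II-5×II-4: Cc|CC
C/III-3 aff ·: Cc|CC
C/IV-1 aff III-2×III-3: Cc|CC
⇒ C over [I-1,I-2,II-1,II-2,II-3,II-4,II-5,III-1,III-2,III-3,IV-1]: 298 consistent
E/I-1 aff ·: Ee
E/I-2 aff ·: Ee
E/II-1 aff I-1×I-2: Ee
E/II-2 aff ·: Ee
E/II-3 ? I-1×I-2: ee|Ee|EE
E/II-4 un I-1×I-2: ee
E/II-5 aff ·: Ee|EE
E/III-1 un II-1×II-2: ee
E/III-2 aff II-5×II-4: Ee
E/III-3 ? ·: ee|Ee|EE
E/IV-1 aff III-2×III-3: Ee|EE
⇒ E over [I-1,I-2,II-1,II-2,II-3,II-4,II-5,III-1,III-2,III-3,IV-1]: 30 consistent
H/I-1 aff ·: Hh|HH
H/I-2 aff ·: Hh|HH
H/II-1 aff I-1×I-2: Hh|HH
H/II-2 aff ·: Hh|HH
H/II-3 ? I-1×I-2: hh|Hh|HH
H/II-4 ? I-1×I-2: hh|Hh|HH
H/II-5 aff ·: Hh|HH
H/III-1 aff II-1×II-2: Hh|HH
H/III-2 aff II-5×II-4: Hh|HH
H/III-3 un ·: hh
H/IV-1 aff III-2×III-3: Hh
⇒ H over [I-1,I-2,II-1,II-2,II-3,II-4,II-5,III-1,III-2,III-3,IV-1]: 394 consistent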